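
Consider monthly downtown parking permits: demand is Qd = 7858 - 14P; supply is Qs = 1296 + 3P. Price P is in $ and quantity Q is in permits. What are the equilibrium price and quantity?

At equilibrium Qd = Qs, so 7858 - 14P = 1296 + 3P; collecting terms, 6562 = 17P and P* = 386.
Substitute back: Q* = 7858 - 14(386) = 2454.

P* = 386, Q* = 2454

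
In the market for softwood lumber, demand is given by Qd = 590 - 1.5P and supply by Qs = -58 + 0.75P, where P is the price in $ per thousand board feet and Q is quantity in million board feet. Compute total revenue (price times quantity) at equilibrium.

Total revenue = 45504

Equating demand and supply, 590 - 1.5P = -58 + 0.75P gives 2.25P = 648, so P* = 288.
Then Q* = 590 - 1.5(288) = 158.
Total revenue = P* × Q* = 288 × 158 = 45504.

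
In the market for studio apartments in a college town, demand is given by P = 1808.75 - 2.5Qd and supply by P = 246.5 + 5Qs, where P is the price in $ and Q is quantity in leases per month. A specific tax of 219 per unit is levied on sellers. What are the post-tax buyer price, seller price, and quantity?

Rewriting in direct form: Qd = 723.5 - 0.4P and Qs = -49.3 + 0.2P.
With a tax of 219 on sellers, they supply based on the net price P_s = P_b - 219, so Qs = -93.1 + 0.2P_b.
Equate demand and the shifted supply: 723.5 - 0.4P_b = -93.1 + 0.2P_b, giving 0.6P_b = 816.6, so P_b = 1361.
Then P_s = 1361 - 219 = 1142 and Q = 723.5 - 0.4(1361) = 179.1.

P_b = 1361, P_s = 1142, Q = 179.1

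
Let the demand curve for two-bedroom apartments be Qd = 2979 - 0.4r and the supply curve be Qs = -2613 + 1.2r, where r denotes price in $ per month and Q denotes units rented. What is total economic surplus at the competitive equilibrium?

Total surplus = 4165935

Equating demand and supply, 2979 - 0.4r = -2613 + 1.2r gives 1.6r = 5592, so r* = 3495.
Substitute back: Q* = 2979 - 0.4(3495) = 1581.
Demand choke price = 7447.5; supply choke price = 2177.5. CS = ½(7447.5 - 3495)(1581) = 3124451.25; PS = ½(3495 - 2177.5)(1581) = 1041483.75. Total surplus = 4165935.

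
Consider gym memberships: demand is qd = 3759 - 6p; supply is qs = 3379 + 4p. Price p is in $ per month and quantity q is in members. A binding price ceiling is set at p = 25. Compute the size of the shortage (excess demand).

Shortage = 130

At p = 25: qd = 3609 and qs = 3479.
Shortage = qd - qs = 3609 - 3479 = 130.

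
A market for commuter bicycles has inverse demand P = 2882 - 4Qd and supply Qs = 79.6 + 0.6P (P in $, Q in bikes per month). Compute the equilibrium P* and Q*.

Rewriting in direct form: Qd = 720.5 - 0.25P.
The market clears where 720.5 - 0.25P = 79.6 + 0.6P. Rearranging, 0.85P = 640.9, hence P* = 754.
Substitute back: Q* = 720.5 - 0.25(754) = 532.

P* = 754, Q* = 532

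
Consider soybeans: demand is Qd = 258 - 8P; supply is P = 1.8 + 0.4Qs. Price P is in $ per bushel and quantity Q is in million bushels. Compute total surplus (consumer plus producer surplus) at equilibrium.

Total surplus = 883.05

Inverting to quantity form: Qs = -4.5 + 2.5P.
Equating demand and supply, 258 - 8P = -4.5 + 2.5P gives 10.5P = 262.5, so P* = 25.
Substitute back: Q* = 258 - 8(25) = 58.
Demand choke price = 32.25; supply choke price = 1.8. CS = ½(32.25 - 25)(58) = 210.25; PS = ½(25 - 1.8)(58) = 672.8. Total surplus = 883.05.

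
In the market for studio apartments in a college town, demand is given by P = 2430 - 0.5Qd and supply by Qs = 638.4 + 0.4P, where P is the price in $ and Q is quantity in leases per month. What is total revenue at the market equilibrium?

Total revenue = 2360578

Inverting to quantity form: Qd = 4860 - 2P.
Set Qd = Qs: 4860 - 2P = 638.4 + 0.4P, so 4221.6 = 2.4P and P* = 1759.
Substitute back: Q* = 4860 - 2(1759) = 1342.
Total revenue = P* × Q* = 1759 × 1342 = 2360578.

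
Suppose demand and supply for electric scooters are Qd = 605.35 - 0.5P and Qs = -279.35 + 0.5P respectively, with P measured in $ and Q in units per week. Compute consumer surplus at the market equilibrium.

At equilibrium Qd = Qs, so 605.35 - 0.5P = -279.35 + 0.5P; collecting terms, 884.7 = P and P* = 884.7.
Plugging P* into demand: Q* = 605.35 - 0.5(884.7) = 163.
Demand choke price (Qd = 0): P = 605.35/0.5 = 1210.7. Consumer surplus = ½ × (1210.7 - 884.7) × 163 = 26569.

Consumer surplus = 26569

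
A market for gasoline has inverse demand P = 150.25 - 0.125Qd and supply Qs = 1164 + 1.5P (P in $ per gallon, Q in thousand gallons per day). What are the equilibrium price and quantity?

Inverting to quantity form: Qd = 1202 - 8P.
Set Qd = Qs: 1202 - 8P = 1164 + 1.5P, so 38 = 9.5P and P* = 4.
Plugging P* into demand: Q* = 1202 - 8(4) = 1170.

P* = 4, Q* = 1170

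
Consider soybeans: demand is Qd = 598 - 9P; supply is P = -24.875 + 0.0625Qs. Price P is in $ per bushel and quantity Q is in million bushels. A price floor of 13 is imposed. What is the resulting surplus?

Surplus = 125

Solving each curve for Q: Qs = 398 + 16P.
At P = 13: Qd = 481 and Qs = 606.
Surplus = Qs - Qd = 606 - 481 = 125.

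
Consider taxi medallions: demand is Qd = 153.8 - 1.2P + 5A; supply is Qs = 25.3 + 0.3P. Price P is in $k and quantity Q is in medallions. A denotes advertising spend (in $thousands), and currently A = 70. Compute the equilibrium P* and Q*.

P* = 319, Q* = 121

With A = 70, demand is Qd = 503.8 - 1.2P.
Set Qd = Qs: 503.8 - 1.2P = 25.3 + 0.3P, so 478.5 = 1.5P and P* = 319.
Then Q* = 503.8 - 1.2(319) = 121.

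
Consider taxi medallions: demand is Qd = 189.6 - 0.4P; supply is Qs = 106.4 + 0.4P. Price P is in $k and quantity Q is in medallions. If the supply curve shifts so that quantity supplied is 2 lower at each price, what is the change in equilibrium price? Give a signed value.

The market clears where 189.6 - 0.4P = 106.4 + 0.4P. Rearranging, 0.8P = 83.2, hence P* = 104.
Then Q* = 189.6 - 0.4(104) = 148.
After the shift, supply is Qs = 104.4 + 0.4P.
Re-solving, 0.8P = 85.2 gives P = 106.5 and Q = 147.
ΔP = 106.5 - 104 = 2.5.

ΔP = 2.5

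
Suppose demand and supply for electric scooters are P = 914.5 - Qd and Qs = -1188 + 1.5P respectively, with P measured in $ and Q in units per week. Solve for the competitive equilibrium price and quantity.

P* = 841, Q* = 73.5

Rewriting in direct form: Qd = 914.5 - P.
The market clears where 914.5 - P = -1188 + 1.5P. Rearranging, 2.5P = 2102.5, hence P* = 841.
From the demand curve, Q* = 914.5 - 841 = 73.5.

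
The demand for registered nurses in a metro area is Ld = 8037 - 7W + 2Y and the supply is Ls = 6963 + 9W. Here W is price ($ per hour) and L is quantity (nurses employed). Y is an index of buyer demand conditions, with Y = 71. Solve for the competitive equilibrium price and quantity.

With Y = 71, demand is Ld = 8179 - 7W.
Equating demand and supply, 8179 - 7W = 6963 + 9W gives 16W = 1216, so W* = 76.
Substitute back: L* = 8179 - 7(76) = 7647.

W* = 76, L* = 7647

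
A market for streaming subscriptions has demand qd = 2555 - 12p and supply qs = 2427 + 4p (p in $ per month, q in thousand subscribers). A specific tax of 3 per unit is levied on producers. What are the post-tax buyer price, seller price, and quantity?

p_b = 8.75, p_s = 5.75, q = 2450

Producers keep p_s = p_b - 3 per unit, so supply in terms of the buyer price is qs = 2415 + 4p_b.
Set qd = qs: 2555 - 12p_b = 2415 + 4p_b, so 140 = 16p_b and p_b = 8.75.
Then p_s = 8.75 - 3 = 5.75 and q = 2555 - 12(8.75) = 2450.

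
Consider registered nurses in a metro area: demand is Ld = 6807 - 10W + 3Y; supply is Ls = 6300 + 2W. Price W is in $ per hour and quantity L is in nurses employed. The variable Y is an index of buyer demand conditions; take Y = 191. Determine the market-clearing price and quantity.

With Y = 191, demand is Ld = 7380 - 10W.
Equating demand and supply, 7380 - 10W = 6300 + 2W gives 12W = 1080, so W* = 90.
Plugging W* into demand: L* = 7380 - 10(90) = 6480.

W* = 90, L* = 6480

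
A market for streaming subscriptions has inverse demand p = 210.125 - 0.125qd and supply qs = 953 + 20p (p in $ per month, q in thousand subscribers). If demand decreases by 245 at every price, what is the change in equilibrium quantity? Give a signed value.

Δq = -175

Rewriting in direct form: qd = 1681 - 8p.
Equating demand and supply, 1681 - 8p = 953 + 20p gives 28p = 728, so p* = 26.
From the demand curve, q* = 1681 - 8(26) = 1473.
After the shift, demand is qd = 1436 - 8p.
Re-solving, 28p = 483 gives p = 17.25 and q = 1298.
Δq = 1298 - 1473 = -175.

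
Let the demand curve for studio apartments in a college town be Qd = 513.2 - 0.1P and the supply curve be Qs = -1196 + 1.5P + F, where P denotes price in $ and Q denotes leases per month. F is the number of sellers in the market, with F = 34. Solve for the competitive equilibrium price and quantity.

P* = 1047, Q* = 408.5

With F = 34, supply is Qs = -1162 + 1.5P.
Set Qd = Qs: 513.2 - 0.1P = -1162 + 1.5P, so 1675.2 = 1.6P and P* = 1047.
From the demand curve, Q* = 513.2 - 0.1(1047) = 408.5.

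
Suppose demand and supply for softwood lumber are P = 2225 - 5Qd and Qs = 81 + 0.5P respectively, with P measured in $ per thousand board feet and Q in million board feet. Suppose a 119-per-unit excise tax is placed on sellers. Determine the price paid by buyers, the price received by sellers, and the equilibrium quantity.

Inverting to quantity form: Qd = 445 - 0.2P.
With a tax of 119 on sellers, they supply based on the net price P_s = P_b - 119, so Qs = 21.5 + 0.5P_b.
Equate demand and the shifted supply: 445 - 0.2P_b = 21.5 + 0.5P_b, giving 0.7P_b = 423.5, so P_b = 605.
Then P_s = 605 - 119 = 486 and Q = 445 - 0.2(605) = 324.

P_b = 605, P_s = 486, Q = 324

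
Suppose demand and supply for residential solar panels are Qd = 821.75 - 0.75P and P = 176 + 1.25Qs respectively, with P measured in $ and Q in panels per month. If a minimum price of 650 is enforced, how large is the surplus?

In direct form, Qs = -140.8 + 0.8P.
Evaluating both curves at the floor price 650 gives Qd = 334.25, Qs = 379.2.
Surplus = Qs - Qd = 379.2 - 334.25 = 44.95.

Surplus = 44.95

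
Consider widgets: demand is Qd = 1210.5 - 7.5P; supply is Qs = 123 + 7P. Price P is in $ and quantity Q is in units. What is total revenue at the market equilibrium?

Total revenue = 48600

Set Qd = Qs: 1210.5 - 7.5P = 123 + 7P, so 1087.5 = 14.5P and P* = 75.
Substitute back: Q* = 1210.5 - 7.5(75) = 648.
Total revenue = P* × Q* = 75 × 648 = 48600.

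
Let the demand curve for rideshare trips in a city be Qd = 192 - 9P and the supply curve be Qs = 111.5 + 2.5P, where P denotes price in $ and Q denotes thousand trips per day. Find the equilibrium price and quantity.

P* = 7, Q* = 129

Equating demand and supply, 192 - 9P = 111.5 + 2.5P gives 11.5P = 80.5, so P* = 7.
Substitute back: Q* = 192 - 9(7) = 129.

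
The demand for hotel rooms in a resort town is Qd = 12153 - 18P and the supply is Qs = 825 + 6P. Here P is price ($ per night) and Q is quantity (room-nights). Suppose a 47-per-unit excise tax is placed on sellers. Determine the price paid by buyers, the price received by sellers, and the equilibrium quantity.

The tax drives a wedge P_b - P_s = 47. Substituting P_s = P_b - 47 into supply: Qs = 543 + 6P_b.
Set Qd = Qs: 12153 - 18P_b = 543 + 6P_b, so 11610 = 24P_b and P_b = 483.75.
Then P_s = 483.75 - 47 = 436.75 and Q = 12153 - 18(483.75) = 3445.5.

P_b = 483.75, P_s = 436.75, Q = 3445.5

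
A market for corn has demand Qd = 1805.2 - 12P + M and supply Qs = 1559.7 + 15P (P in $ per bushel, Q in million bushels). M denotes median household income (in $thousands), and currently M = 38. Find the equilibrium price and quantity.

P* = 10.5, Q* = 1717.2

With M = 38, demand is Qd = 1843.2 - 12P.
Equating demand and supply, 1843.2 - 12P = 1559.7 + 15P gives 27P = 283.5, so P* = 10.5.
Substitute back: Q* = 1843.2 - 12(10.5) = 1717.2.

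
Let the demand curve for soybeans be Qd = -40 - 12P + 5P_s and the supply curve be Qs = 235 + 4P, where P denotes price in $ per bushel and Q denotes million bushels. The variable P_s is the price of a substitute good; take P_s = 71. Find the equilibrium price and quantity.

With P_s = 71, demand is Qd = 315 - 12P.
Set Qd = Qs: 315 - 12P = 235 + 4P, so 80 = 16P and P* = 5.
Then Q* = 315 - 12(5) = 255.

P* = 5, Q* = 255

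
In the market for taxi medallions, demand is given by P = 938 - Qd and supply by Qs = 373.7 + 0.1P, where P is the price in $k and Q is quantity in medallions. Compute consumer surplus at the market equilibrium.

Consumer surplus = 90312.5

Solving each curve for Q: Qd = 938 - P.
At equilibrium Qd = Qs, so 938 - P = 373.7 + 0.1P; collecting terms, 564.3 = 1.1P and P* = 513.
Substitute back: Q* = 938 - 513 = 425.
Demand choke price (Qd = 0): P = 938. Consumer surplus = ½ × (938 - 513) × 425 = 90312.5.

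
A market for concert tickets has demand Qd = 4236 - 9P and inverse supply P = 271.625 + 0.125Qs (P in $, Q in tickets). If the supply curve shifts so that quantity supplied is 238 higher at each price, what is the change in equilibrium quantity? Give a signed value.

ΔQ = 126

Inverting to quantity form: Qs = -2173 + 8P.
Set Qd = Qs: 4236 - 9P = -2173 + 8P, so 6409 = 17P and P* = 377.
Substitute back: Q* = 4236 - 9(377) = 843.
After the shift, supply is Qs = -1935 + 8P.
The new intersection has 6171 = 17P, i.e. P = 363, Q = 969.
ΔQ = 969 - 843 = 126.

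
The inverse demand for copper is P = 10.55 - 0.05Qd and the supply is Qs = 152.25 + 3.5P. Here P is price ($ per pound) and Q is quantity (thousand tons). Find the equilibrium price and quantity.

In direct form, Qd = 211 - 20P.
Equating demand and supply, 211 - 20P = 152.25 + 3.5P gives 23.5P = 58.75, so P* = 2.5.
Substitute back: Q* = 211 - 20(2.5) = 161.

P* = 2.5, Q* = 161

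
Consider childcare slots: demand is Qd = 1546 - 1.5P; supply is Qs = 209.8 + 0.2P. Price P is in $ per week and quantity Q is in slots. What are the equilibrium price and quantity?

P* = 786, Q* = 367

At equilibrium Qd = Qs, so 1546 - 1.5P = 209.8 + 0.2P; collecting terms, 1336.2 = 1.7P and P* = 786.
Then Q* = 1546 - 1.5(786) = 367.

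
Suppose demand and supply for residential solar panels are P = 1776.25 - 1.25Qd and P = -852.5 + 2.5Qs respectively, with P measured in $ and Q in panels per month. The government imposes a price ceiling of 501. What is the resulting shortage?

Inverting to quantity form: Qd = 1421 - 0.8P and Qs = 341 + 0.4P.
Evaluating both curves at the ceiling price 501 gives Qd = 1020.2, Qs = 541.4.
Shortage = Qd - Qs = 1020.2 - 541.4 = 478.8.

Shortage = 478.8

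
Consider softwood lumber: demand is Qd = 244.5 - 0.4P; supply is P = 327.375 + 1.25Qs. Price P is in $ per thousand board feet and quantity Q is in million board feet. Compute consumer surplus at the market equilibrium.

Consumer surplus = 7163.1125

In direct form, Qs = -261.9 + 0.8P.
Set Qd = Qs: 244.5 - 0.4P = -261.9 + 0.8P, so 506.4 = 1.2P and P* = 422.
Then Q* = 244.5 - 0.4(422) = 75.7.
Demand choke price (Qd = 0): P = 244.5/0.4 = 611.25. Consumer surplus = ½ × (611.25 - 422) × 75.7 = 7163.1125.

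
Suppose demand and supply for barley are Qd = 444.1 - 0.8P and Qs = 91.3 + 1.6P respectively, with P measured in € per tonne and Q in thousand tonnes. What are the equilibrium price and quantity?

At equilibrium Qd = Qs, so 444.1 - 0.8P = 91.3 + 1.6P; collecting terms, 352.8 = 2.4P and P* = 147.
Substitute back: Q* = 444.1 - 0.8(147) = 326.5.

P* = 147, Q* = 326.5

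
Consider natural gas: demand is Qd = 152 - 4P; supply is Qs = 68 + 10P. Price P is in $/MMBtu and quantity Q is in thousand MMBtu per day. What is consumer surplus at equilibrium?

Equating demand and supply, 152 - 4P = 68 + 10P gives 14P = 84, so P* = 6.
Substitute back: Q* = 152 - 4(6) = 128.
Demand choke price (Qd = 0): P = 152/4 = 38. Consumer surplus = ½ × (38 - 6) × 128 = 2048.

Consumer surplus = 2048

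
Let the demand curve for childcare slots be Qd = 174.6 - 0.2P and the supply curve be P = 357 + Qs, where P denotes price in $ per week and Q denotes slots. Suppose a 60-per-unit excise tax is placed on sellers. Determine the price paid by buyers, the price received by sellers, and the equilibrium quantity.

P_b = 493, P_s = 433, Q = 76

Inverting to quantity form: Qs = -357 + P.
With a tax of 60 on sellers, they supply based on the net price P_s = P_b - 60, so Qs = -417 + P_b.
Equate demand and the shifted supply: 174.6 - 0.2P_b = -417 + P_b, giving 1.2P_b = 591.6, so P_b = 493.
So P_s = 433 and the quantity traded is Q = 174.6 - 0.2(493) = 76.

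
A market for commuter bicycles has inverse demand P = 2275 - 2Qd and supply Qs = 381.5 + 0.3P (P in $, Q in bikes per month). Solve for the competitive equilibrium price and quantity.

P* = 945, Q* = 665

Inverting to quantity form: Qd = 1137.5 - 0.5P.
At equilibrium Qd = Qs, so 1137.5 - 0.5P = 381.5 + 0.3P; collecting terms, 756 = 0.8P and P* = 945.
From the demand curve, Q* = 1137.5 - 0.5(945) = 665.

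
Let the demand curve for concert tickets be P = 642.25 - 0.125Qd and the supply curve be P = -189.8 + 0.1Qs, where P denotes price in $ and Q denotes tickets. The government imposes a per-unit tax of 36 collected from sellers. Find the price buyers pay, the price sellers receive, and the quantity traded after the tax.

P_b = 200, P_s = 164, Q = 3538

In direct form, Qd = 5138 - 8P and Qs = 1898 + 10P.
Sellers keep P_s = P_b - 36 per unit, so supply in terms of the buyer price is Qs = 1538 + 10P_b.
Equate demand and the shifted supply: 5138 - 8P_b = 1538 + 10P_b, giving 18P_b = 3600, so P_b = 200.
Then P_s = 200 - 36 = 164 and Q = 5138 - 8(200) = 3538.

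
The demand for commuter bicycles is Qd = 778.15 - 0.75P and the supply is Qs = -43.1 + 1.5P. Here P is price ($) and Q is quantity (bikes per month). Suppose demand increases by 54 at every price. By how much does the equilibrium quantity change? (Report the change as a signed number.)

Set Qd = Qs: 778.15 - 0.75P = -43.1 + 1.5P, so 821.25 = 2.25P and P* = 365.
Plugging P* into demand: Q* = 778.15 - 0.75(365) = 504.4.
After the shift, demand is Qd = 832.15 - 0.75P.
Re-solving, 2.25P = 875.25 gives P = 389 and Q = 540.4.
ΔQ = 540.4 - 504.4 = 36.

ΔQ = 36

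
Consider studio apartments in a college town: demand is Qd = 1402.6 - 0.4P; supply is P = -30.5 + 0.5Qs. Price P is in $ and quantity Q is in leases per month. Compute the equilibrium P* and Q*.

Inverting to quantity form: Qs = 61 + 2P.
The market clears where 1402.6 - 0.4P = 61 + 2P. Rearranging, 2.4P = 1341.6, hence P* = 559.
Plugging P* into demand: Q* = 1402.6 - 0.4(559) = 1179.

P* = 559, Q* = 1179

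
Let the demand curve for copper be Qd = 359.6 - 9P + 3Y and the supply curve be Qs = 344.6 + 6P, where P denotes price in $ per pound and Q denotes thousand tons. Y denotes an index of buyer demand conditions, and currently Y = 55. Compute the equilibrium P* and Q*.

With Y = 55, demand is Qd = 524.6 - 9P.
Set Qd = Qs: 524.6 - 9P = 344.6 + 6P, so 180 = 15P and P* = 12.
From the demand curve, Q* = 524.6 - 9(12) = 416.6.

P* = 12, Q* = 416.6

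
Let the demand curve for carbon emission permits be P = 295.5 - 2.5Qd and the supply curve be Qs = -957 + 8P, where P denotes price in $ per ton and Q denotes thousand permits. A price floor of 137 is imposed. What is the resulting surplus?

Inverting to quantity form: Qd = 118.2 - 0.4P.
Evaluating both curves at the floor price 137 gives Qd = 63.4, Qs = 139.
Surplus = Qs - Qd = 139 - 63.4 = 75.6.

Surplus = 75.6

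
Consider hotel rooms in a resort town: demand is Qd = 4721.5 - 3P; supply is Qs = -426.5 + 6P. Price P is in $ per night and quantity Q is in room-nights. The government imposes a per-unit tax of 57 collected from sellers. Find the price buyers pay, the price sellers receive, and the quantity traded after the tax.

P_b = 610, P_s = 553, Q = 2891.5

With a tax of 57 on sellers, they supply based on the net price P_s = P_b - 57, so Qs = -768.5 + 6P_b.
Equate demand and the shifted supply: 4721.5 - 3P_b = -768.5 + 6P_b, giving 9P_b = 5490, so P_b = 610.
Then P_s = 610 - 57 = 553 and Q = 4721.5 - 3(610) = 2891.5.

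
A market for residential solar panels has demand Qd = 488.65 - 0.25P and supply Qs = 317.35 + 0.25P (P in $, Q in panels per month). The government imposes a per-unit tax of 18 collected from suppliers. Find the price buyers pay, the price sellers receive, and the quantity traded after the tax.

Suppliers keep P_s = P_b - 18 per unit, so supply in terms of the buyer price is Qs = 312.85 + 0.25P_b.
Set Qd = Qs: 488.65 - 0.25P_b = 312.85 + 0.25P_b, so 175.8 = 0.5P_b and P_b = 351.6.
Then P_s = 351.6 - 18 = 333.6 and Q = 488.65 - 0.25(351.6) = 400.75.

P_b = 351.6, P_s = 333.6, Q = 400.75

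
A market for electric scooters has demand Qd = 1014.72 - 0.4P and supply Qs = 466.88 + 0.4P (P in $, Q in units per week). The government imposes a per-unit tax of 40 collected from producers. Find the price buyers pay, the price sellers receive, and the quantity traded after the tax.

The tax drives a wedge P_b - P_s = 40. Substituting P_s = P_b - 40 into supply: Qs = 450.88 + 0.4P_b.
Market clearing requires 1014.72 - 0.4P_b = 450.88 + 0.4P_b; hence 563.84 = 0.8P_b and P_b = 704.8.
So P_s = 664.8 and the quantity traded is Q = 1014.72 - 0.4(704.8) = 732.8.

P_b = 704.8, P_s = 664.8, Q = 732.8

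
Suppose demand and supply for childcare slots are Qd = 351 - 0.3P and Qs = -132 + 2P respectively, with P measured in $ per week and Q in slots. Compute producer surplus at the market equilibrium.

The market clears where 351 - 0.3P = -132 + 2P. Rearranging, 2.3P = 483, hence P* = 210.
Plugging P* into demand: Q* = 351 - 0.3(210) = 288.
Supply choke price (Qs = 0): P = 66. Producer surplus = ½ × (210 - 66) × 288 = 20736.

Producer surplus = 20736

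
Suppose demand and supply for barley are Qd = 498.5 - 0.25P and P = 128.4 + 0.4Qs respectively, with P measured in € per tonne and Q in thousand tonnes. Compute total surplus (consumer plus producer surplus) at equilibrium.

Inverting to quantity form: Qs = -321 + 2.5P.
At equilibrium Qd = Qs, so 498.5 - 0.25P = -321 + 2.5P; collecting terms, 819.5 = 2.75P and P* = 298.
From the demand curve, Q* = 498.5 - 0.25(298) = 424.
Demand choke price = 1994; supply choke price = 128.4. CS = ½(1994 - 298)(424) = 359552; PS = ½(298 - 128.4)(424) = 35955.2. Total surplus = 395507.2.

Total surplus = 395507.2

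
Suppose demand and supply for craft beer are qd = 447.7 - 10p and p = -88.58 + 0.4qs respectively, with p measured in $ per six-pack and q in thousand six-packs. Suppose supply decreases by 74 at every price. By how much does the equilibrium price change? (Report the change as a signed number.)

Rewriting in direct form: qs = 221.45 + 2.5p.
Set qd = qs: 447.7 - 10p = 221.45 + 2.5p, so 226.25 = 12.5p and p* = 18.1.
Substitute back: q* = 447.7 - 10(18.1) = 266.7.
After the shift, supply is qs = 147.45 + 2.5p.
The new intersection has 300.25 = 12.5p, i.e. p = 24.02, q = 207.5.
Δp = 24.02 - 18.1 = 5.92.

Δp = 5.92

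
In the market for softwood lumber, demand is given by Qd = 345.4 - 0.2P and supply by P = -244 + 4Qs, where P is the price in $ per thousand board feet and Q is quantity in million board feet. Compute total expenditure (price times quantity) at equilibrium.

In direct form, Qs = 61 + 0.25P.
Equating demand and supply, 345.4 - 0.2P = 61 + 0.25P gives 0.45P = 284.4, so P* = 632.
Plugging P* into demand: Q* = 345.4 - 0.2(632) = 219.
Total expenditure = P* × Q* = 632 × 219 = 138408.

Total expenditure = 138408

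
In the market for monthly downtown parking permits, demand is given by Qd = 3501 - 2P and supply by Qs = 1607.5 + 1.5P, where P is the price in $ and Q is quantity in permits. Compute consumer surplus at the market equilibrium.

Consumer surplus = 1462890.25

Set Qd = Qs: 3501 - 2P = 1607.5 + 1.5P, so 1893.5 = 3.5P and P* = 541.
Substitute back: Q* = 3501 - 2(541) = 2419.
Demand choke price (Qd = 0): P = 3501/2 = 1750.5. Consumer surplus = ½ × (1750.5 - 541) × 2419 = 1462890.25.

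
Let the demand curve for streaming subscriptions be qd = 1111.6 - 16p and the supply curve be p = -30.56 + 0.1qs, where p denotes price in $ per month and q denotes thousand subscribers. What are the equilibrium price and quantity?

p* = 31, q* = 615.6

Solving each curve for q: qs = 305.6 + 10p.
The market clears where 1111.6 - 16p = 305.6 + 10p. Rearranging, 26p = 806, hence p* = 31.
Then q* = 1111.6 - 16(31) = 615.6.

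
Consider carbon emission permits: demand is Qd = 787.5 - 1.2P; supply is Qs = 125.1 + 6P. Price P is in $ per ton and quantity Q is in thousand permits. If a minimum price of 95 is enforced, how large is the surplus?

With P fixed at 95, quantity demanded is 673.5 and quantity supplied is 695.1.
Surplus = Qs - Qd = 695.1 - 673.5 = 21.6.

Surplus = 21.6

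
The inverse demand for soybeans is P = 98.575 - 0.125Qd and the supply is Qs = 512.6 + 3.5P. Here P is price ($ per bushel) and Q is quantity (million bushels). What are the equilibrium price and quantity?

P* = 24, Q* = 596.6

Rewriting in direct form: Qd = 788.6 - 8P.
At equilibrium Qd = Qs, so 788.6 - 8P = 512.6 + 3.5P; collecting terms, 276 = 11.5P and P* = 24.
Then Q* = 788.6 - 8(24) = 596.6.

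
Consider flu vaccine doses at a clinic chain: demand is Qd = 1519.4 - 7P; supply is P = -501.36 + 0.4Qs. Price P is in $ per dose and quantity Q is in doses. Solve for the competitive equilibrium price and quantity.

P* = 28, Q* = 1323.4

Inverting to quantity form: Qs = 1253.4 + 2.5P.
Set Qd = Qs: 1519.4 - 7P = 1253.4 + 2.5P, so 266 = 9.5P and P* = 28.
Then Q* = 1519.4 - 7(28) = 1323.4.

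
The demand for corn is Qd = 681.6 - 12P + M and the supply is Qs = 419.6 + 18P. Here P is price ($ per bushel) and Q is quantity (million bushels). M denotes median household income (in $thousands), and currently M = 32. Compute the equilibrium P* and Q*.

With M = 32, demand is Qd = 713.6 - 12P.
At equilibrium Qd = Qs, so 713.6 - 12P = 419.6 + 18P; collecting terms, 294 = 30P and P* = 9.8.
Then Q* = 713.6 - 12(9.8) = 596.

P* = 9.8, Q* = 596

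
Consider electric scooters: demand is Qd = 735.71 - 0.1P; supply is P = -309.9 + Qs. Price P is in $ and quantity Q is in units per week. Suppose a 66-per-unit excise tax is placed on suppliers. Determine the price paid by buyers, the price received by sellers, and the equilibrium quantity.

Inverting to quantity form: Qs = 309.9 + P.
Suppliers keep P_s = P_b - 66 per unit, so supply in terms of the buyer price is Qs = 243.9 + P_b.
Set Qd = Qs: 735.71 - 0.1P_b = 243.9 + P_b, so 491.81 = 1.1P_b and P_b = 447.1.
Then P_s = 447.1 - 66 = 381.1 and Q = 735.71 - 0.1(447.1) = 691.

P_b = 447.1, P_s = 381.1, Q = 691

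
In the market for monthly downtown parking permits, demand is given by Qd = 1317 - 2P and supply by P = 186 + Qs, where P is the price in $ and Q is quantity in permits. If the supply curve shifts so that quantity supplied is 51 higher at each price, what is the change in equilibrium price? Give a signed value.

Solving each curve for Q: Qs = -186 + P.
Set Qd = Qs: 1317 - 2P = -186 + P, so 1503 = 3P and P* = 501.
From the demand curve, Q* = 1317 - 2(501) = 315.
After the shift, supply is Qs = -135 + P.
The new intersection has 1452 = 3P, i.e. P = 484, Q = 349.
ΔP = 484 - 501 = -17.

ΔP = -17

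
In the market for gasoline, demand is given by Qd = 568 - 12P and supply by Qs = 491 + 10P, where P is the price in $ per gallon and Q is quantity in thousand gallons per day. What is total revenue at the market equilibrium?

Equating demand and supply, 568 - 12P = 491 + 10P gives 22P = 77, so P* = 3.5.
Plugging P* into demand: Q* = 568 - 12(3.5) = 526.
Total revenue = P* × Q* = 3.5 × 526 = 1841.

Total revenue = 1841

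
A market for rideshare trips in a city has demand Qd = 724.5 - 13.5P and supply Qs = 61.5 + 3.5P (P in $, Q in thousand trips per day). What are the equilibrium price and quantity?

Set Qd = Qs: 724.5 - 13.5P = 61.5 + 3.5P, so 663 = 17P and P* = 39.
Plugging P* into demand: Q* = 724.5 - 13.5(39) = 198.

P* = 39, Q* = 198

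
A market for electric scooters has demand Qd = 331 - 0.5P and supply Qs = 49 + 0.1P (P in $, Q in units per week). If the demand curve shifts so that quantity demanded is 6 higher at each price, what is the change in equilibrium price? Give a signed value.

Set Qd = Qs: 331 - 0.5P = 49 + 0.1P, so 282 = 0.6P and P* = 470.
Then Q* = 331 - 0.5(470) = 96.
After the shift, demand is Qd = 337 - 0.5P.
The new intersection has 288 = 0.6P, i.e. P = 480, Q = 97.
ΔP = 480 - 470 = 10.

ΔP = 10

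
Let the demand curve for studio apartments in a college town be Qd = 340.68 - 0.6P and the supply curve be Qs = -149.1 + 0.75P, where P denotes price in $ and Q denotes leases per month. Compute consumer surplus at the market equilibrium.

Consumer surplus = 12607.5

Set Qd = Qs: 340.68 - 0.6P = -149.1 + 0.75P, so 489.78 = 1.35P and P* = 362.8.
Plugging P* into demand: Q* = 340.68 - 0.6(362.8) = 123.
Demand choke price (Qd = 0): P = 340.68/0.6 = 567.8. Consumer surplus = ½ × (567.8 - 362.8) × 123 = 12607.5.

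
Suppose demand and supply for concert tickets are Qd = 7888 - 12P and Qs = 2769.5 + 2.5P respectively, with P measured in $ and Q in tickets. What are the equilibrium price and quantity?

Set Qd = Qs: 7888 - 12P = 2769.5 + 2.5P, so 5118.5 = 14.5P and P* = 353.
Plugging P* into demand: Q* = 7888 - 12(353) = 3652.

P* = 353, Q* = 3652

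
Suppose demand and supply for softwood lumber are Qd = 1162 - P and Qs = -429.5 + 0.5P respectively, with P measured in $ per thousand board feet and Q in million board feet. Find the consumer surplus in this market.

Consumer surplus = 5100.5

Equating demand and supply, 1162 - P = -429.5 + 0.5P gives 1.5P = 1591.5, so P* = 1061.
Then Q* = 1162 - 1061 = 101.
Demand choke price (Qd = 0): P = 1162. Consumer surplus = ½ × (1162 - 1061) × 101 = 5100.5.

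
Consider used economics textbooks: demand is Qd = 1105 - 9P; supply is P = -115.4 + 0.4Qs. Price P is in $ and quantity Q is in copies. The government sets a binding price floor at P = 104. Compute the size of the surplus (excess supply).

Surplus = 379.5

Inverting to quantity form: Qs = 288.5 + 2.5P.
At P = 104: Qd = 169 and Qs = 548.5.
Surplus = Qs - Qd = 548.5 - 169 = 379.5.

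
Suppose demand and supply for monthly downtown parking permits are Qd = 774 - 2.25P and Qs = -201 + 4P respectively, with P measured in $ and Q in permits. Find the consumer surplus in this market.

The market clears where 774 - 2.25P = -201 + 4P. Rearranging, 6.25P = 975, hence P* = 156.
Plugging P* into demand: Q* = 774 - 2.25(156) = 423.
Demand choke price (Qd = 0): P = 774/2.25 = 344. Consumer surplus = ½ × (344 - 156) × 423 = 39762.

Consumer surplus = 39762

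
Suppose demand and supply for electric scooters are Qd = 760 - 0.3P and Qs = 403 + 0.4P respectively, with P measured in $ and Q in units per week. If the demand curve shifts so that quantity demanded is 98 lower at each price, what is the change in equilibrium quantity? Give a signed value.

Set Qd = Qs: 760 - 0.3P = 403 + 0.4P, so 357 = 0.7P and P* = 510.
Then Q* = 760 - 0.3(510) = 607.
After the shift, demand is Qd = 662 - 0.3P.
The new intersection has 259 = 0.7P, i.e. P = 370, Q = 551.
ΔQ = 551 - 607 = -56.

ΔQ = -56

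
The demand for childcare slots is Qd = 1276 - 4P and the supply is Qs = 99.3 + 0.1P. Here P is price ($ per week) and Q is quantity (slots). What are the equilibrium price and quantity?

At equilibrium Qd = Qs, so 1276 - 4P = 99.3 + 0.1P; collecting terms, 1176.7 = 4.1P and P* = 287.
From the demand curve, Q* = 1276 - 4(287) = 128.

P* = 287, Q* = 128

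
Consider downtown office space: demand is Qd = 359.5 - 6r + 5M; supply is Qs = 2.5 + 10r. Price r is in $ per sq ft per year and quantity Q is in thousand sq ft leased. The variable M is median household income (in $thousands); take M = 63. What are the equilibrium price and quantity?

With M = 63, demand is Qd = 674.5 - 6r.
At equilibrium Qd = Qs, so 674.5 - 6r = 2.5 + 10r; collecting terms, 672 = 16r and r* = 42.
Then Q* = 674.5 - 6(42) = 422.5.

r* = 42, Q* = 422.5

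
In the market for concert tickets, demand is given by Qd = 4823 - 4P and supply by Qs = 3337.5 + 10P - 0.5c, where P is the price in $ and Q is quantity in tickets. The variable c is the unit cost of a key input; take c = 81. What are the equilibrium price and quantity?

P* = 109, Q* = 4387

With c = 81, supply is Qs = 3297 + 10P.
Equating demand and supply, 4823 - 4P = 3297 + 10P gives 14P = 1526, so P* = 109.
Substitute back: Q* = 4823 - 4(109) = 4387.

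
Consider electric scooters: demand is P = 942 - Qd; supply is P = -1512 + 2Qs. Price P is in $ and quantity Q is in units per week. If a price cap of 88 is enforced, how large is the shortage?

Shortage = 54

Rewriting in direct form: Qd = 942 - P and Qs = 756 + 0.5P.
At P = 88: Qd = 854 and Qs = 800.
Shortage = Qd - Qs = 854 - 800 = 54.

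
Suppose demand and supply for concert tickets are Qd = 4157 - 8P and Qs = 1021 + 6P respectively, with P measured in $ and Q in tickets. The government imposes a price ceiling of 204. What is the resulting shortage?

Shortage = 280

With P fixed at 204, quantity demanded is 2525 and quantity supplied is 2245.
Shortage = Qd - Qs = 2525 - 2245 = 280.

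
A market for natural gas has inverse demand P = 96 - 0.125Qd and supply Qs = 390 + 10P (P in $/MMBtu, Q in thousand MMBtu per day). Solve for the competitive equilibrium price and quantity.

Solving each curve for Q: Qd = 768 - 8P.
The market clears where 768 - 8P = 390 + 10P. Rearranging, 18P = 378, hence P* = 21.
Plugging P* into demand: Q* = 768 - 8(21) = 600.

P* = 21, Q* = 600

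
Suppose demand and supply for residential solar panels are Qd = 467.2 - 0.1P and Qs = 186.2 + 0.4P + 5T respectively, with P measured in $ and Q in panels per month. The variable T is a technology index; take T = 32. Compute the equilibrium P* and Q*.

With T = 32, supply is Qs = 346.2 + 0.4P.
At equilibrium Qd = Qs, so 467.2 - 0.1P = 346.2 + 0.4P; collecting terms, 121 = 0.5P and P* = 242.
Substitute back: Q* = 467.2 - 0.1(242) = 443.

P* = 242, Q* = 443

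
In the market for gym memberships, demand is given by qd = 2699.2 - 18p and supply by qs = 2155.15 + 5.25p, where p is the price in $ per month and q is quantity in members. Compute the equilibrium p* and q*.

Set qd = qs: 2699.2 - 18p = 2155.15 + 5.25p, so 544.05 = 23.25p and p* = 23.4.
Then q* = 2699.2 - 18(23.4) = 2278.

p* = 23.4, q* = 2278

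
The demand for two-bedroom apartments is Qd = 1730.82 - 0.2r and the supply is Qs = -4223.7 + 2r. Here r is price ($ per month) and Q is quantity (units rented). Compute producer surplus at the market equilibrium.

Set Qd = Qs: 1730.82 - 0.2r = -4223.7 + 2r, so 5954.52 = 2.2r and r* = 2706.6.
Plugging r* into demand: Q* = 1730.82 - 0.2(2706.6) = 1189.5.
Supply choke price (Qs = 0): r = 2111.85. Producer surplus = ½ × (2706.6 - 2111.85) × 1189.5 = 353727.5625.

Producer surplus = 353727.5625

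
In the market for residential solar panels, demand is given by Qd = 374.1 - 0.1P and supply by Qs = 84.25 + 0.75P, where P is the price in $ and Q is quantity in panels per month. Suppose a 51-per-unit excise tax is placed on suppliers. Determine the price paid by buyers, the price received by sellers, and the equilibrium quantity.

Suppliers keep P_s = P_b - 51 per unit, so supply in terms of the buyer price is Qs = 46 + 0.75P_b.
Set Qd = Qs: 374.1 - 0.1P_b = 46 + 0.75P_b, so 328.1 = 0.85P_b and P_b = 386.
So P_s = 335 and the quantity traded is Q = 374.1 - 0.1(386) = 335.5.

P_b = 386, P_s = 335, Q = 335.5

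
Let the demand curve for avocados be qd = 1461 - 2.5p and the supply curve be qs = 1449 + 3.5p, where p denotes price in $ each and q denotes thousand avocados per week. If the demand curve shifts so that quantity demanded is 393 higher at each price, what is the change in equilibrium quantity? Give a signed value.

Δq = 229.25

Equating demand and supply, 1461 - 2.5p = 1449 + 3.5p gives 6p = 12, so p* = 2.
Substitute back: q* = 1461 - 2.5(2) = 1456.
After the shift, demand is qd = 1854 - 2.5p.
New equilibrium: 405 = 6p, so p = 67.5 and q = 1685.25.
Δq = 1685.25 - 1456 = 229.25.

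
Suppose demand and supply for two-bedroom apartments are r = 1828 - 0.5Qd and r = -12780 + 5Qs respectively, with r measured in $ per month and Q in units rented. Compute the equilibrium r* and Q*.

Inverting to quantity form: Qd = 3656 - 2r and Qs = 2556 + 0.2r.
The market clears where 3656 - 2r = 2556 + 0.2r. Rearranging, 2.2r = 1100, hence r* = 500.
Then Q* = 3656 - 2(500) = 2656.

r* = 500, Q* = 2656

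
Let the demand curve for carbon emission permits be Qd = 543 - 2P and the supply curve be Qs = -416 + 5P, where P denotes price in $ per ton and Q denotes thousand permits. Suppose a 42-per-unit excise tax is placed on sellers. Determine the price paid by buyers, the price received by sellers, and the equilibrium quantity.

P_b = 167, P_s = 125, Q = 209

The tax drives a wedge P_b - P_s = 42. Substituting P_s = P_b - 42 into supply: Qs = -626 + 5P_b.
Market clearing requires 543 - 2P_b = -626 + 5P_b; hence 1169 = 7P_b and P_b = 167.
Then P_s = 167 - 42 = 125 and Q = 543 - 2(167) = 209.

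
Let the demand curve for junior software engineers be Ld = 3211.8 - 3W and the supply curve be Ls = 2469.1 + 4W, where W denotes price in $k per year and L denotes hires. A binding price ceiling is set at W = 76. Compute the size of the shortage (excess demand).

Shortage = 210.7

At W = 76: Ld = 2983.8 and Ls = 2773.1.
Shortage = Ld - Ls = 2983.8 - 2773.1 = 210.7.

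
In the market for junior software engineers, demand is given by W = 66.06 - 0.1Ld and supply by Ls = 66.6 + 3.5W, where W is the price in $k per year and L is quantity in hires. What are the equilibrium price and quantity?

Rewriting in direct form: Ld = 660.6 - 10W.
Set Ld = Ls: 660.6 - 10W = 66.6 + 3.5W, so 594 = 13.5W and W* = 44.
Plugging W* into demand: L* = 660.6 - 10(44) = 220.6.

W* = 44, L* = 220.6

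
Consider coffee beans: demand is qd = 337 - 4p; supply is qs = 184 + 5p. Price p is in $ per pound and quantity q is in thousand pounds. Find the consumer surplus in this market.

Consumer surplus = 9045.125

Equating demand and supply, 337 - 4p = 184 + 5p gives 9p = 153, so p* = 17.
Substitute back: q* = 337 - 4(17) = 269.
Demand choke price (qd = 0): p = 337/4 = 84.25. Consumer surplus = ½ × (84.25 - 17) × 269 = 9045.125.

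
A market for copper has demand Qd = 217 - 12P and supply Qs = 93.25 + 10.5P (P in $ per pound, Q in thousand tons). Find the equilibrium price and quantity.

P* = 5.5, Q* = 151

Equating demand and supply, 217 - 12P = 93.25 + 10.5P gives 22.5P = 123.75, so P* = 5.5.
Plugging P* into demand: Q* = 217 - 12(5.5) = 151.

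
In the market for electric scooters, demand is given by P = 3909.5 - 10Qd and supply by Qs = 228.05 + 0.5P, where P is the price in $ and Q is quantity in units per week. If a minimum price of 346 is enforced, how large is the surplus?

Surplus = 44.7

Inverting to quantity form: Qd = 390.95 - 0.1P.
At P = 346: Qd = 356.35 and Qs = 401.05.
Surplus = Qs - Qd = 401.05 - 356.35 = 44.7.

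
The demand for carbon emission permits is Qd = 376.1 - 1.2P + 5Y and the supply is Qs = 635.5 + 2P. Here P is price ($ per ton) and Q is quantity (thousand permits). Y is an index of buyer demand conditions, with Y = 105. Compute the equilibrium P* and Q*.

With Y = 105, demand is Qd = 901.1 - 1.2P.
At equilibrium Qd = Qs, so 901.1 - 1.2P = 635.5 + 2P; collecting terms, 265.6 = 3.2P and P* = 83.
Plugging P* into demand: Q* = 901.1 - 1.2(83) = 801.5.

P* = 83, Q* = 801.5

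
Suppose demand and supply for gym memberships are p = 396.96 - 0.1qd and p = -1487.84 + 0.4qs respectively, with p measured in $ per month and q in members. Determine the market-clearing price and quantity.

p* = 20, q* = 3769.6

Inverting to quantity form: qd = 3969.6 - 10p and qs = 3719.6 + 2.5p.
Equating demand and supply, 3969.6 - 10p = 3719.6 + 2.5p gives 12.5p = 250, so p* = 20.
From the demand curve, q* = 3969.6 - 10(20) = 3769.6.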